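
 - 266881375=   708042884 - 974924259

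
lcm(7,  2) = 14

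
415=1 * 415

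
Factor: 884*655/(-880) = -2^ (-2)*11^( - 1)*13^1*17^1*131^1 = -  28951/44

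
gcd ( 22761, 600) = 3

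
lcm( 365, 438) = 2190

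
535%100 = 35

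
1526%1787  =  1526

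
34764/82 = 17382/41 = 423.95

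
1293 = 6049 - 4756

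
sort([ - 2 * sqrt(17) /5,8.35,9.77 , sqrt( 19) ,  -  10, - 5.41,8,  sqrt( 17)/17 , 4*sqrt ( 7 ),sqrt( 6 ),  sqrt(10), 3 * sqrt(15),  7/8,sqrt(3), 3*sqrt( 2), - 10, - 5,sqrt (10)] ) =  [ - 10, - 10, - 5.41,- 5, - 2*sqrt(17)/5, sqrt (17 )/17, 7/8, sqrt ( 3),  sqrt( 6 ), sqrt(10), sqrt(10), 3*sqrt(2)  ,  sqrt(19), 8, 8.35,9.77 , 4* sqrt(7) , 3*sqrt( 15 )]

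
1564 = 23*68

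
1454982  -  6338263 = -4883281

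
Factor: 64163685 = 3^1*5^1*4277579^1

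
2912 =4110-1198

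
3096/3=1032 = 1032.00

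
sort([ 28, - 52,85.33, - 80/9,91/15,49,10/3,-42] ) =[ - 52, - 42,  -  80/9, 10/3,  91/15,28, 49,85.33]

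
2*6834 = 13668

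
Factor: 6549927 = 3^1 * 19^1 * 151^1 * 761^1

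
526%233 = 60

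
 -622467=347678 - 970145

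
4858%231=7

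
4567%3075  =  1492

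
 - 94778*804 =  - 76201512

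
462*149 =68838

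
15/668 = 15/668 = 0.02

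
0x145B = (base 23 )9jd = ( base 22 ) AGJ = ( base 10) 5211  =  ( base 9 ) 7130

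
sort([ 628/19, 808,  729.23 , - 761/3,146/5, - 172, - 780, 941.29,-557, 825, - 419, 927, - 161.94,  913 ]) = [ - 780, -557, -419, - 761/3,-172, - 161.94, 146/5,628/19, 729.23, 808,825, 913, 927, 941.29]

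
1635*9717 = 15887295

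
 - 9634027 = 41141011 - 50775038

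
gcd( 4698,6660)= 18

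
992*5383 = 5339936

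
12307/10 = 1230+ 7/10=1230.70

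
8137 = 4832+3305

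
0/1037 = 0 = 0.00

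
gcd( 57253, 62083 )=7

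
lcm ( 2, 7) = 14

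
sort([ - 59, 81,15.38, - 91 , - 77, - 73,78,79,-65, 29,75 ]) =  [ - 91, - 77, - 73  , - 65, - 59,15.38, 29,75, 78, 79 , 81 ]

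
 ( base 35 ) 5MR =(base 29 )86K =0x1B0A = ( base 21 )fed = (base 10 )6922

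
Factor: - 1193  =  -1193^1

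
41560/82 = 20780/41 = 506.83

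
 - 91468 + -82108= - 173576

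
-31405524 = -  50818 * 618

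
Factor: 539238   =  2^1*3^1 *7^1*37^1*347^1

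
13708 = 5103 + 8605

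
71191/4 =17797 + 3/4 = 17797.75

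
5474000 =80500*68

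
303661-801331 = - 497670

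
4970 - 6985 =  - 2015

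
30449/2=15224 +1/2 = 15224.50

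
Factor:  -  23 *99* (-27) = 3^5 * 11^1*23^1= 61479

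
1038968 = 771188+267780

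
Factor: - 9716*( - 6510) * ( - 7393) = - 467615825880 = -2^3 *3^1*5^1*7^2*31^1 * 347^1*7393^1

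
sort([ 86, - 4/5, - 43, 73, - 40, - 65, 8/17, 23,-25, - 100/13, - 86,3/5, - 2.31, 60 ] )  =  [ - 86, - 65, - 43, - 40 , - 25,-100/13, - 2.31, - 4/5,8/17 , 3/5, 23,60 , 73, 86 ] 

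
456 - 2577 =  - 2121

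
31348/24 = 1306 + 1/6 = 1306.17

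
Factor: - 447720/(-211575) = 2^3*5^( - 1 )*31^( - 1)*41^1 = 328/155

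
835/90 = 9 + 5/18 = 9.28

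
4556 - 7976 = - 3420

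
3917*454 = 1778318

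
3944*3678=14506032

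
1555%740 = 75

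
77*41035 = 3159695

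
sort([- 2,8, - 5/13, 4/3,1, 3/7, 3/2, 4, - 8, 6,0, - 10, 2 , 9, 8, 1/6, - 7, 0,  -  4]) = [ - 10, - 8, - 7,- 4, - 2,- 5/13 , 0, 0, 1/6, 3/7, 1,4/3, 3/2,  2, 4, 6,8, 8, 9 ] 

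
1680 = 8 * 210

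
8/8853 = 8/8853 = 0.00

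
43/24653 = 43/24653 = 0.00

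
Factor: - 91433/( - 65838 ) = 2^( - 1 )*3^( - 1)*10973^( - 1 )*91433^1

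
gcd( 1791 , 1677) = 3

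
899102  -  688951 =210151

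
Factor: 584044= 2^2*146011^1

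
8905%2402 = 1699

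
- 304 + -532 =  - 836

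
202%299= 202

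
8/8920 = 1/1115= 0.00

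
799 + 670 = 1469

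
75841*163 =12362083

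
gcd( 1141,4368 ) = 7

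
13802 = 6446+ 7356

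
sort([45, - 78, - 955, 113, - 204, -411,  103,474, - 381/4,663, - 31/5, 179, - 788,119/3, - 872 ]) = [ - 955, - 872, - 788,-411, - 204, - 381/4, - 78, - 31/5,  119/3,45 , 103 , 113,179,  474, 663] 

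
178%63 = 52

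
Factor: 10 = 2^1 *5^1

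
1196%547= 102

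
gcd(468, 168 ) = 12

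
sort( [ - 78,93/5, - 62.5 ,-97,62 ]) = [  -  97 , - 78,  -  62.5, 93/5,62] 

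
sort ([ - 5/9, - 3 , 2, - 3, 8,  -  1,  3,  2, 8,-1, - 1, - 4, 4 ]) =[  -  4, - 3, - 3, - 1,-1, - 1, - 5/9, 2, 2,3,4, 8,  8 ] 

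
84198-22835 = 61363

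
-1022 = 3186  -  4208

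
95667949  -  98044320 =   -  2376371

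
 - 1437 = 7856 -9293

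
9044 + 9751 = 18795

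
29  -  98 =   -  69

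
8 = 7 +1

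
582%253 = 76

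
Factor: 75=3^1  *5^2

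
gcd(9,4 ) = 1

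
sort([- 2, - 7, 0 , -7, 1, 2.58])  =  [ - 7,-7,-2 , 0, 1,2.58 ]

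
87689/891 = 87689/891 = 98.42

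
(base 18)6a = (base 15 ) 7d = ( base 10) 118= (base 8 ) 166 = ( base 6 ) 314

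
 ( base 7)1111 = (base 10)400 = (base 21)j1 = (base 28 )e8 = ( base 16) 190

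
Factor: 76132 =2^2*7^1*2719^1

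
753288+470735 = 1224023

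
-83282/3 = -27761+1/3  =  -27760.67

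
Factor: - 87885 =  -3^4*5^1 * 7^1*31^1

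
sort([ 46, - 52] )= [ - 52,46]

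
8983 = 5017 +3966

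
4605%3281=1324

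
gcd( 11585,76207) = 1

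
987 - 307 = 680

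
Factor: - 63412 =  - 2^2*83^1 * 191^1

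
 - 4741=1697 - 6438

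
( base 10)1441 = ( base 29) 1kk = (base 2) 10110100001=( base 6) 10401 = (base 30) 1i1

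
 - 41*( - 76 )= 3116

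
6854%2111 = 521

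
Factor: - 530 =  - 2^1*5^1*53^1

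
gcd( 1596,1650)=6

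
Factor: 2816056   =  2^3*352007^1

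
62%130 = 62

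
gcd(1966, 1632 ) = 2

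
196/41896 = 49/10474 = 0.00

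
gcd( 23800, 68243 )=7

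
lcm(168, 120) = 840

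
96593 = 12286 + 84307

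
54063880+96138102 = 150201982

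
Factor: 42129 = 3^2*31^1*151^1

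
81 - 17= 64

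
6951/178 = 6951/178= 39.05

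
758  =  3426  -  2668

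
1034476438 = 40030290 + 994446148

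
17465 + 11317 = 28782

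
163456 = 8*20432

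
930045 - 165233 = 764812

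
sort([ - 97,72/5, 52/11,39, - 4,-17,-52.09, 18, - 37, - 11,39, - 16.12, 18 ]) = [ - 97, - 52.09, - 37,-17,  -  16.12, - 11, - 4 , 52/11, 72/5, 18, 18, 39,39]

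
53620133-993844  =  52626289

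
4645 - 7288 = - 2643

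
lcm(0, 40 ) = 0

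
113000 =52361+60639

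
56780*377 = 21406060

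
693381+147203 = 840584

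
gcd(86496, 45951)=2703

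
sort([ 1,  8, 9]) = [ 1  ,  8, 9]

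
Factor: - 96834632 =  - 2^3 * 12104329^1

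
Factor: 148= 2^2*37^1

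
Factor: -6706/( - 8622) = 7/9=3^( - 2)*7^1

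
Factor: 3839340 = 2^2*3^1 * 5^1*61^1*1049^1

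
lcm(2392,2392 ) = 2392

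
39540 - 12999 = 26541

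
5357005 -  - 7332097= 12689102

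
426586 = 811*526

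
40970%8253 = 7958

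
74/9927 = 74/9927 = 0.01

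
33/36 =11/12 =0.92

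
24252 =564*43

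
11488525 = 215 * 53435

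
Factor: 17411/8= 2^( - 3 )*23^1*757^1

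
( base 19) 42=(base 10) 78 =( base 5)303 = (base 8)116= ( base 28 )2M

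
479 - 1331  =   - 852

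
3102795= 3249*955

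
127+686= 813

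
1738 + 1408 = 3146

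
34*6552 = 222768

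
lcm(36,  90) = 180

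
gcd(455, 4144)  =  7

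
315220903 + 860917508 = 1176138411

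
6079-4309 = 1770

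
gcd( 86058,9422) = 14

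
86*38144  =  3280384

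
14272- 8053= 6219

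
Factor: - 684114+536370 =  - 147744 = -2^5*3^5  *  19^1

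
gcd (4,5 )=1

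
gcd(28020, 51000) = 60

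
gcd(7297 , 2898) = 1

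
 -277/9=-31 + 2/9 = -30.78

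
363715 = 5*72743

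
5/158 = 5/158= 0.03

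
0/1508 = 0 = 0.00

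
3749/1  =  3749 = 3749.00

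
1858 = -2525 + 4383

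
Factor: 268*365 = 2^2*5^1*  67^1*73^1  =  97820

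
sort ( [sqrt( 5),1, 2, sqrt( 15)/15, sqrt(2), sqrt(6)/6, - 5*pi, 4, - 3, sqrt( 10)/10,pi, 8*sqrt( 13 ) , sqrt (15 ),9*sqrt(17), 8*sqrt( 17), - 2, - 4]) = [  -  5*pi, - 4, - 3, - 2, sqrt(15)/15,sqrt(10 )/10, sqrt( 6) /6, 1, sqrt( 2), 2,sqrt( 5), pi, sqrt(15),4, 8*sqrt ( 13),8*sqrt( 17),9 * sqrt(17)] 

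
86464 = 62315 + 24149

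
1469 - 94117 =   -  92648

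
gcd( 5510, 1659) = 1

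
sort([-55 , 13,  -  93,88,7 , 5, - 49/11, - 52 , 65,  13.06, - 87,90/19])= [-93,-87, - 55, - 52, - 49/11,  90/19,5, 7 , 13, 13.06, 65, 88]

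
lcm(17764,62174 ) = 124348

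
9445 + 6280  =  15725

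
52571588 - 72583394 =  - 20011806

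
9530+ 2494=12024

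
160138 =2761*58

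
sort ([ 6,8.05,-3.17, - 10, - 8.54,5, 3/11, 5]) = [ - 10, - 8.54, - 3.17 , 3/11 , 5,  5,  6,8.05]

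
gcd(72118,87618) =2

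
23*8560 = 196880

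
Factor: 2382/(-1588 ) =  - 3/2 = - 2^( - 1)*3^1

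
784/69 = 784/69 = 11.36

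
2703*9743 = 26335329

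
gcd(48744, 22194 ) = 18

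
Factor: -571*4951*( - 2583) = 3^2 * 7^1 * 41^1*571^1*4951^1 =7302195243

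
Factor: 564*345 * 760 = 2^5 *3^2*5^2*19^1*23^1*47^1 = 147880800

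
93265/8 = 11658 + 1/8=11658.12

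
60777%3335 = 747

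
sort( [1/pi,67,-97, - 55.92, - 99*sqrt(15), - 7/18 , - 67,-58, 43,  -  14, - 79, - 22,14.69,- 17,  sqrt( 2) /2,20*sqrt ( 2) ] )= [ - 99 * sqrt( 15) , - 97, - 79,  -  67, - 58 , - 55.92, - 22,- 17, - 14,-7/18, 1/pi, sqrt(2) /2 , 14.69 , 20* sqrt( 2),43, 67 ] 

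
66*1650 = 108900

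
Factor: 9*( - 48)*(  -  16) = 6912 = 2^8*3^3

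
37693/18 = 2094 +1/18 = 2094.06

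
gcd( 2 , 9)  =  1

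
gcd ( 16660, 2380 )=2380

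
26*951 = 24726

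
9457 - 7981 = 1476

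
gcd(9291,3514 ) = 1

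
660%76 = 52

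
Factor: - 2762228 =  - 2^2*7^2*17^1*829^1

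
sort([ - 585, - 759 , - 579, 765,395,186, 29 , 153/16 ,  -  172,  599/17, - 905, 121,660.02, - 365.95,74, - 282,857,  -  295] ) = [ - 905, - 759, - 585, - 579,-365.95, - 295, - 282, - 172,153/16,29, 599/17,74,121,  186, 395,660.02, 765,857 ] 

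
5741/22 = 5741/22=260.95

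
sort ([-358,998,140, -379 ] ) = [-379, - 358, 140,998 ]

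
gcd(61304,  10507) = 79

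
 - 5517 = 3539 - 9056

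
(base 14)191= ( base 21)F8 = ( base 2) 101000011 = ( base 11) 274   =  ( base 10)323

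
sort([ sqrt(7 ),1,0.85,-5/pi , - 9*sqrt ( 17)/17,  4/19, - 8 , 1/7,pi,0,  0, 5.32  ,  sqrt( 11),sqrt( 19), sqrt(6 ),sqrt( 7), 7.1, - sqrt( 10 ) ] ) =[-8, - sqrt( 10), - 9*sqrt( 17) /17,- 5/pi,0,0, 1/7,4/19,0.85,1,  sqrt(6),sqrt( 7),sqrt( 7),pi,sqrt( 11 ),sqrt( 19),5.32, 7.1]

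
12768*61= 778848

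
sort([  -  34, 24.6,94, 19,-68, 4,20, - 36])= [-68, - 36,-34, 4, 19, 20, 24.6,94]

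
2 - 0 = 2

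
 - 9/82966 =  - 1 + 82957/82966  =  - 0.00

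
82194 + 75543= 157737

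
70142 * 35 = 2454970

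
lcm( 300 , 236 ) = 17700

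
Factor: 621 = 3^3*  23^1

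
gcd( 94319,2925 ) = 1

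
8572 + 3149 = 11721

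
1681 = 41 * 41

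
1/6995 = 1/6995  =  0.00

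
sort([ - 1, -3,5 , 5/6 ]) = [-3, - 1, 5/6,5]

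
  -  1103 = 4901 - 6004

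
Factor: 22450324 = 2^2*13^1*19^1*31^1 * 733^1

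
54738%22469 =9800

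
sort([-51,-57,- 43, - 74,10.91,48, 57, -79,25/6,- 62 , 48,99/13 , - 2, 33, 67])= [ - 79 , - 74,- 62,-57, - 51 , - 43, - 2,  25/6, 99/13 , 10.91,  33, 48 , 48, 57 , 67]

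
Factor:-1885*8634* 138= -2^2 * 3^2*5^1*13^1*23^1*29^1 * 1439^1 = - 2245962420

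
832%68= 16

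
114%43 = 28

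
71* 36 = 2556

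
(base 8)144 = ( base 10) 100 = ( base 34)2w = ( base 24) 44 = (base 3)10201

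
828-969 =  - 141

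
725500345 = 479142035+246358310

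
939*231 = 216909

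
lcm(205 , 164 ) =820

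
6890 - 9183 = -2293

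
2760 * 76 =209760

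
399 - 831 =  - 432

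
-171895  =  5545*( - 31 ) 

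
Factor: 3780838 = 2^1* 59^1 *179^2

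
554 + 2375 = 2929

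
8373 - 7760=613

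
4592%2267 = 58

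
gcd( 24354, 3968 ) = 2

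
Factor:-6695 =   -  5^1*13^1*103^1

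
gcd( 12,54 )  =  6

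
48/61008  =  1/1271 = 0.00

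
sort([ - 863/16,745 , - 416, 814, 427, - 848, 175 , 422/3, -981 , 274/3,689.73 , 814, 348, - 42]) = [ - 981 , -848, - 416, - 863/16, - 42 , 274/3,  422/3,175,348, 427, 689.73,  745, 814, 814]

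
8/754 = 4/377 = 0.01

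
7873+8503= 16376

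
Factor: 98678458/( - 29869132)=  - 2^( - 1 )*71^( - 1)*105173^( -1)*49339229^1 = - 49339229/14934566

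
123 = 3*41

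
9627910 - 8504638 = 1123272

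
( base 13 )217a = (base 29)5FO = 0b1001000111000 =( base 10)4664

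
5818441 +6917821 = 12736262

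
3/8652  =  1/2884 = 0.00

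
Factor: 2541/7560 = 2^( - 3)*3^ ( - 2)*5^(  -  1)*11^2 =121/360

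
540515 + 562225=1102740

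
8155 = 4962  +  3193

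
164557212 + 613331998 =777889210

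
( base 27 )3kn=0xabe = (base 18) 88E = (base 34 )2cu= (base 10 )2750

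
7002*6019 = 42145038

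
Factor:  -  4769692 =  - 2^2*1192423^1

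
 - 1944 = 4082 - 6026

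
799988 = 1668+798320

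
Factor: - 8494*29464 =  - 2^4* 29^1*31^1*127^1 * 137^1 = - 250267216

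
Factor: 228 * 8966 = 2^3*3^1*19^1 * 4483^1 =2044248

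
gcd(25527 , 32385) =381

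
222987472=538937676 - 315950204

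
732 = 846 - 114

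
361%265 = 96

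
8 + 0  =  8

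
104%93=11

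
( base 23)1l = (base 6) 112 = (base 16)2c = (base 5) 134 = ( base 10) 44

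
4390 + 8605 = 12995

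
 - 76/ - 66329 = 4/3491 =0.00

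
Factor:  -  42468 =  - 2^2 * 3^1*3539^1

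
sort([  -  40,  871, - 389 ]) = [ - 389, -40,871] 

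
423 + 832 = 1255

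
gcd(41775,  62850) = 75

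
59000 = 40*1475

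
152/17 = 8+ 16/17 = 8.94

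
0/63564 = 0= 0.00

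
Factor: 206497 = 37^1*5581^1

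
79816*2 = 159632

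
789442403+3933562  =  793375965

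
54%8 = 6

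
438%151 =136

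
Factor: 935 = 5^1*11^1*17^1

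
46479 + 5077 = 51556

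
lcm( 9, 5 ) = 45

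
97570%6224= 4210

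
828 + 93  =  921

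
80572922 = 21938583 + 58634339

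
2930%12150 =2930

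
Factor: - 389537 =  - 43^1 * 9059^1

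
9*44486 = 400374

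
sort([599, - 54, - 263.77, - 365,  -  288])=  [-365, - 288, - 263.77,-54, 599 ]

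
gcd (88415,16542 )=1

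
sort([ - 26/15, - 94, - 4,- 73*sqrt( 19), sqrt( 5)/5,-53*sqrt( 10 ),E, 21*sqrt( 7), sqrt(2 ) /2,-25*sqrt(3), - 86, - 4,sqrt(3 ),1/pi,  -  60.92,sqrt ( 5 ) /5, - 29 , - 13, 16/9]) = [  -  73*sqrt (19), - 53*sqrt( 10),  -  94,-86, - 60.92, - 25*sqrt(3 ), - 29 , - 13, - 4, - 4, - 26/15 , 1/pi,sqrt( 5 ) /5, sqrt(5)/5,sqrt ( 2 )/2,sqrt( 3),16/9,E,21*sqrt( 7)]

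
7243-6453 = 790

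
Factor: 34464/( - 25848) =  - 4/3 = - 2^2*3^ (-1) 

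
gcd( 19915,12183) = 1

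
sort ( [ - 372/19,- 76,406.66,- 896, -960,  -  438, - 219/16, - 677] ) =[ - 960, - 896, - 677, - 438, - 76, - 372/19,- 219/16,406.66 ] 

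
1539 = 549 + 990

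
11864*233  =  2764312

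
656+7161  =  7817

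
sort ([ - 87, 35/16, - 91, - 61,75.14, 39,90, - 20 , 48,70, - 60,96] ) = [ - 91,-87,  -  61, - 60, - 20, 35/16,  39  ,  48,70,75.14,90,96 ]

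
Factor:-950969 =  - 19^1 * 50051^1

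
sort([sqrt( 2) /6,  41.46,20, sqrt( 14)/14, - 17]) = [-17,sqrt(2) /6,  sqrt( 14) /14, 20, 41.46 ]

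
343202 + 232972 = 576174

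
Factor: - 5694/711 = - 2^1*3^( - 1 ) * 13^1*73^1*79^( - 1)=-1898/237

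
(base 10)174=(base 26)6i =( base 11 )149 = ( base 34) 54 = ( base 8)256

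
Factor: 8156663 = 41^1 *198943^1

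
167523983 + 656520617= 824044600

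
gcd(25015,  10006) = 5003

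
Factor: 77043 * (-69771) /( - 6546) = 2^( - 1)*3^1 *13^1*61^1*421^1*1091^( - 1)*1789^1 = 1791789051/2182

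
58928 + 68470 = 127398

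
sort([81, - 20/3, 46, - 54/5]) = [ - 54/5, -20/3, 46, 81]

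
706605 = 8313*85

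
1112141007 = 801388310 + 310752697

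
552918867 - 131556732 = 421362135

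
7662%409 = 300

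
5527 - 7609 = -2082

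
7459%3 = 1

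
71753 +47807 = 119560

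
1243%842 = 401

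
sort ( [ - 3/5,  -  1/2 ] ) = [- 3/5,  -  1/2] 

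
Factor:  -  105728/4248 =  - 224/9=- 2^5*3^(  -  2) * 7^1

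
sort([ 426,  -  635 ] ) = [ - 635, 426]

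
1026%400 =226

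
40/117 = 40/117 = 0.34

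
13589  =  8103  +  5486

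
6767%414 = 143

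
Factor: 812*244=2^4*7^1 * 29^1 * 61^1 = 198128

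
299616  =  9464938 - 9165322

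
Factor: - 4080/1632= - 2^( - 1)*5^1 = - 5/2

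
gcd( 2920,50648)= 8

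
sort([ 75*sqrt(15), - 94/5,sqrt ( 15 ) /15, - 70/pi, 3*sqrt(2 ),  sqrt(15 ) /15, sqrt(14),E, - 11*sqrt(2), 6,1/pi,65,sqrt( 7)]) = [-70/pi, -94/5, - 11*sqrt (2 ),sqrt( 15)/15,sqrt(15)/15,1/pi,  sqrt( 7), E, sqrt(14), 3*sqrt( 2), 6  ,  65,75 * sqrt( 15 ) ]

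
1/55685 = 1/55685 = 0.00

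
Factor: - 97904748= - 2^2  *3^1*8158729^1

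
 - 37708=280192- 317900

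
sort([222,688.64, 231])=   [ 222,  231,688.64]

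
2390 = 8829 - 6439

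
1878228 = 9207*204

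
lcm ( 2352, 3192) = 44688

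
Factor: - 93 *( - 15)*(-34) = - 47430 = - 2^1*3^2*5^1 *17^1*31^1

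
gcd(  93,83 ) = 1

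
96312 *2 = 192624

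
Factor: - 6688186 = -2^1 * 331^1* 10103^1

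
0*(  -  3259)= 0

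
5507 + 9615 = 15122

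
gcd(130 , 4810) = 130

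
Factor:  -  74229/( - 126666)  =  109/186 = 2^(  -  1 )  *3^( - 1)*31^(-1)*109^1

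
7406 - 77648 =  - 70242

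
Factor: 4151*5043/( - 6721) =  - 3^1*7^1*11^( - 1 )*13^( - 1)*41^2*47^( - 1 )  *593^1 = -20933493/6721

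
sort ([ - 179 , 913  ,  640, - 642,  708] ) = [ - 642, - 179, 640,708,913] 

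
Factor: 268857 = 3^2* 29873^1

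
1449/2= 724 + 1/2 = 724.50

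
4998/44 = 113 +13/22 = 113.59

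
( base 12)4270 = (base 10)7284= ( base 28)984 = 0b1110001110100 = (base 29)8j5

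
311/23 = 311/23 = 13.52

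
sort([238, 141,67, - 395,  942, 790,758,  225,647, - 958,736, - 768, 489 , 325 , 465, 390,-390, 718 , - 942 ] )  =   [-958 , - 942, - 768, - 395, - 390,67,141, 225,  238 , 325, 390, 465, 489, 647,  718, 736,758,790,942] 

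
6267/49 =6267/49 =127.90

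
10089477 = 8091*1247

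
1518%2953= 1518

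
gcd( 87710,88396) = 98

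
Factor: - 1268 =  - 2^2*317^1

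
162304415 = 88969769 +73334646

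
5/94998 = 5/94998 = 0.00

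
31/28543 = 31/28543 = 0.00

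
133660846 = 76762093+56898753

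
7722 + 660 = 8382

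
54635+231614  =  286249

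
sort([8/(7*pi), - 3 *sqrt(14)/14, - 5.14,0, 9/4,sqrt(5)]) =[ - 5.14, - 3* sqrt(14)/14, 0,8/( 7*pi ), sqrt(5 ),  9/4]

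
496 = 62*8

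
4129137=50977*81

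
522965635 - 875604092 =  - 352638457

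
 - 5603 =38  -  5641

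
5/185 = 1/37 = 0.03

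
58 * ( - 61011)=  -  3538638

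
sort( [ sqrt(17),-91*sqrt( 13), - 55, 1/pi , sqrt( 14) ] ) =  [  -  91*sqrt ( 13),-55, 1/pi, sqrt (14 ),sqrt( 17 ) ]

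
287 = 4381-4094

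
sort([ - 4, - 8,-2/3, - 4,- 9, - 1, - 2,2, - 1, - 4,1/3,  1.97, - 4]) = [-9, - 8 , - 4,  -  4, - 4, - 4,-2, - 1, - 1 ,  -  2/3,1/3, 1.97,2 ] 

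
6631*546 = 3620526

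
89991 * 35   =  3149685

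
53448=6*8908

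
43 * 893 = 38399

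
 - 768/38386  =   - 1+18809/19193 =- 0.02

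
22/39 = 22/39 = 0.56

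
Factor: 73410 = 2^1*3^1*5^1  *2447^1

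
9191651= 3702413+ 5489238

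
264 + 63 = 327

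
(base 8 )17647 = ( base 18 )1703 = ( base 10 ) 8103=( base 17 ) 1B0B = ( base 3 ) 102010010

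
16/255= 16/255= 0.06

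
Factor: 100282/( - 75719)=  - 494/373 = - 2^1*13^1*19^1*373^ (-1)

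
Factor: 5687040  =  2^8*3^1*5^1*1481^1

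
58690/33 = 58690/33 = 1778.48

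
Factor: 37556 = 2^2*41^1*229^1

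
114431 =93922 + 20509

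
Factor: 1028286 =2^1*3^2*7^1 * 8161^1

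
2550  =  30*85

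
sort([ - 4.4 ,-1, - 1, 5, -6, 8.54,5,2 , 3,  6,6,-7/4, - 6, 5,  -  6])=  [ - 6, - 6,-6 , - 4.4,- 7/4, - 1, - 1, 2,3, 5, 5,  5,6, 6,8.54 ] 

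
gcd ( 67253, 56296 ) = 1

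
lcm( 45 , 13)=585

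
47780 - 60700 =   -  12920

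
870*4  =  3480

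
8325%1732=1397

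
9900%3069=693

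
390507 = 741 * 527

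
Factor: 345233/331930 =2^( - 1) * 5^( - 1 )*  7^1*19^( - 1) * 149^1*331^1*1747^( - 1) 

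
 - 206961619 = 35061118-242022737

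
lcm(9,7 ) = 63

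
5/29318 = 5/29318 = 0.00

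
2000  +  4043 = 6043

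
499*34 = 16966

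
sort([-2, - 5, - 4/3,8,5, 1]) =[ - 5, - 2, - 4/3,1,5, 8 ]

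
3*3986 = 11958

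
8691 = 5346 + 3345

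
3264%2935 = 329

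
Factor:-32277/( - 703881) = 3^ ( - 1) *7^1*29^1 * 53^1 * 197^(-1)*397^( -1)= 10759/234627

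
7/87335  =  7/87335 = 0.00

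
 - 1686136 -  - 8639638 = 6953502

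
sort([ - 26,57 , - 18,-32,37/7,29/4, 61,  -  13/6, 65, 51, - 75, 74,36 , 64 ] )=[ - 75, - 32,-26,-18, - 13/6, 37/7,29/4,36  ,  51,57 , 61, 64,65,74 ] 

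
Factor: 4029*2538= 10225602 = 2^1*3^4*17^1*47^1*79^1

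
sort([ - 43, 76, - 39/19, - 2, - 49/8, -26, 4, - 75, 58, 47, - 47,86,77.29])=[ - 75,-47,  -  43,  -  26,-49/8,- 39/19,  -  2,4, 47, 58,76,77.29,  86]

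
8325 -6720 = 1605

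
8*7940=63520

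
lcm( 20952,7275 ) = 523800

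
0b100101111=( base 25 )c3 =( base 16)12f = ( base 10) 303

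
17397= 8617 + 8780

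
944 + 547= 1491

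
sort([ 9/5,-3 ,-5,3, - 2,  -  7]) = [ - 7, - 5, - 3, - 2,9/5, 3] 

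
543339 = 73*7443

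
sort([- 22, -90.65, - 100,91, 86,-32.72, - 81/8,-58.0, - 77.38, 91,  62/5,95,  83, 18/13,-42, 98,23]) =[ - 100,-90.65, - 77.38,-58.0, - 42,-32.72,-22, - 81/8, 18/13,62/5, 23,83, 86,  91 , 91,95,98] 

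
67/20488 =67/20488 = 0.00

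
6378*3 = 19134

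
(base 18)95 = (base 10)167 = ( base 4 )2213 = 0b10100111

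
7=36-29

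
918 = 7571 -6653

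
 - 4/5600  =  -1 + 1399/1400  =  - 0.00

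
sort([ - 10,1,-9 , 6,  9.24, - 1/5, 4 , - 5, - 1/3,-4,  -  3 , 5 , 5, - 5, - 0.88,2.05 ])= [ - 10, - 9 ,-5,-5,-4,-3,-0.88,-1/3, - 1/5, 1 , 2.05 , 4, 5,5, 6 , 9.24]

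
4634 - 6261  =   - 1627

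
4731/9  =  525 + 2/3=   525.67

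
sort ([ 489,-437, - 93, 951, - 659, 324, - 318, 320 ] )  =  [ - 659, - 437, - 318, - 93, 320, 324, 489, 951 ] 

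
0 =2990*0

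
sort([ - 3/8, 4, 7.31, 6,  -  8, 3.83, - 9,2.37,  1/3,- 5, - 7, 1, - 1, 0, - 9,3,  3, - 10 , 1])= [ -10, - 9, - 9, - 8, - 7 , - 5, - 1, - 3/8, 0, 1/3,  1, 1, 2.37,3, 3, 3.83, 4, 6,7.31]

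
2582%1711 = 871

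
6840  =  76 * 90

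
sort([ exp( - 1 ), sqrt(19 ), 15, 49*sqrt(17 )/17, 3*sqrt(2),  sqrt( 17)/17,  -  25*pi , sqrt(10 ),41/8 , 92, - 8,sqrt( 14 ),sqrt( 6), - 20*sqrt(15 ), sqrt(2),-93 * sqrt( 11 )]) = [ - 93*sqrt(11), - 25*pi , - 20*sqrt(15 ), - 8, sqrt(17 )/17, exp( - 1 ),sqrt (2 ),sqrt( 6), sqrt(10),sqrt(14 ), 3*sqrt(2), sqrt(19 ),  41/8, 49*sqrt( 17) /17 , 15, 92]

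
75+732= 807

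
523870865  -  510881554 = 12989311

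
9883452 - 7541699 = 2341753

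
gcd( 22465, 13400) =5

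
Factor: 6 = 2^1*3^1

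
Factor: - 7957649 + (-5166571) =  - 13124220 = -2^2*3^1*5^1*218737^1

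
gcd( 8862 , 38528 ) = 14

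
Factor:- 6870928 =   -  2^4*23^1*18671^1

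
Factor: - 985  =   - 5^1 *197^1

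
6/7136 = 3/3568=   0.00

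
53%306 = 53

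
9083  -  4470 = 4613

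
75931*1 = 75931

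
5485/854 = 6+361/854 = 6.42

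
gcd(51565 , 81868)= 1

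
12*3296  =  39552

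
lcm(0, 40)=0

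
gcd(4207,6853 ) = 7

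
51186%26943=24243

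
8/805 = 8/805 =0.01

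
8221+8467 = 16688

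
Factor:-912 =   -  2^4 * 3^1*19^1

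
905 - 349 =556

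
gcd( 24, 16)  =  8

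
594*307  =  182358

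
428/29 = 428/29 = 14.76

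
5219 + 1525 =6744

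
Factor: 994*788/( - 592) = - 97909/74 = - 2^( - 1)*7^1*37^ ( - 1)*71^1*197^1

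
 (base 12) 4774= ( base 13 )3850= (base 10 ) 8008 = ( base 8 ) 17510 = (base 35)6IS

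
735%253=229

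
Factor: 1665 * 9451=15735915=3^2*5^1*13^1 * 37^1 * 727^1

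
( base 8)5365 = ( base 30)33f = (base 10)2805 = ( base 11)2120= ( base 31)2SF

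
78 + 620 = 698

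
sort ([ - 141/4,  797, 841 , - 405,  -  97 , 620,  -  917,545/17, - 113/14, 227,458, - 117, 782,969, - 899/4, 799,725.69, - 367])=[ - 917, - 405,  -  367, -899/4, - 117,-97, - 141/4,-113/14, 545/17, 227, 458, 620, 725.69,782, 797, 799  ,  841, 969] 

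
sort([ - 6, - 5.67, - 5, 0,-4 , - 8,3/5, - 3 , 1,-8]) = [  -  8, - 8, - 6  , -5.67,-5, - 4, -3, 0,3/5, 1] 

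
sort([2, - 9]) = [-9, 2 ] 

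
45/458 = 45/458=0.10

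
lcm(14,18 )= 126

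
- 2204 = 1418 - 3622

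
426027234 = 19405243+406621991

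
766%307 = 152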